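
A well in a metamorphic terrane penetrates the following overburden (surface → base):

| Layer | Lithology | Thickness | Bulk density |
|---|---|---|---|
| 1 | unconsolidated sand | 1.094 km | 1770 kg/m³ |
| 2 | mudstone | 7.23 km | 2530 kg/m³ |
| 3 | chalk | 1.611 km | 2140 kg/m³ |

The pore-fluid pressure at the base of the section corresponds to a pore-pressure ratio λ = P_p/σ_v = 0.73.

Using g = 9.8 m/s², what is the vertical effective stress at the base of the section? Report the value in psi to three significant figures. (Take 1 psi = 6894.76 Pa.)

Overburden (lithostatic) stress σ_v:
unconsolidated sand: 1770 kg/m³ × 9.8 m/s² × 1094 m = 1.898×10^7 Pa = 18.98 MPa
mudstone: 2530 kg/m³ × 9.8 m/s² × 7230 m = 1.793×10^8 Pa = 179.3 MPa
chalk: 2140 kg/m³ × 9.8 m/s² × 1611 m = 3.379×10^7 Pa = 33.79 MPa
Total = 18.98 + 179.3 + 33.79 = 232.02 MPa
Pore pressure P_p = λ·σ_v = 0.73 × 232.0 MPa = 169.4 MPa
Effective stress σ' = σ_v − P_p = 232.0 − 169.4 = 62.646 MPa = 9086.1 psi

9090 psi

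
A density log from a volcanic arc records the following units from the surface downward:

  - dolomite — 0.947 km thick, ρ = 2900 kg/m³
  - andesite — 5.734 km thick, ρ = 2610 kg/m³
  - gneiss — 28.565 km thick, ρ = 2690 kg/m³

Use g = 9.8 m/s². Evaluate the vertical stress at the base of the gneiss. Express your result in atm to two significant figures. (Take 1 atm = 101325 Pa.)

dolomite: 2900 kg/m³ × 9.8 m/s² × 947 m = 2.691×10^7 Pa = 265.6 atm
andesite: 2610 kg/m³ × 9.8 m/s² × 5734 m = 1.467×10^8 Pa = 1447 atm
gneiss: 2690 kg/m³ × 9.8 m/s² × 28565 m = 7.530×10^8 Pa = 7432 atm
Total = 265.6 + 1447 + 7432 = 9144.9 atm

9100 atm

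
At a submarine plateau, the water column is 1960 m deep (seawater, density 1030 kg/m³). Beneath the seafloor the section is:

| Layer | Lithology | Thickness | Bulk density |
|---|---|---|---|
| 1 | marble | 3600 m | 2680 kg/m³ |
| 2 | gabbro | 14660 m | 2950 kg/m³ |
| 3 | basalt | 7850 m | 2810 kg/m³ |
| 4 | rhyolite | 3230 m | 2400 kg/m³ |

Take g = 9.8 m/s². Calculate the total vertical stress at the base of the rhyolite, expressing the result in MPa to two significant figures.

seawater: 1030 kg/m³ × 9.8 m/s² × 1960 m = 1.978×10^7 Pa = 19.78 MPa
marble: 2680 kg/m³ × 9.8 m/s² × 3600 m = 9.455×10^7 Pa = 94.55 MPa
gabbro: 2950 kg/m³ × 9.8 m/s² × 14660 m = 4.238×10^8 Pa = 423.8 MPa
basalt: 2810 kg/m³ × 9.8 m/s² × 7850 m = 2.162×10^8 Pa = 216.2 MPa
rhyolite: 2400 kg/m³ × 9.8 m/s² × 3230 m = 7.597×10^7 Pa = 75.97 MPa
Total = 19.78 + 94.55 + 423.8 + 216.2 + 75.97 = 830.30 MPa

830 MPa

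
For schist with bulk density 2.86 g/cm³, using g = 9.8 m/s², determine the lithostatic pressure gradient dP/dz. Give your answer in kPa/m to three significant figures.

28.0 kPa/m

dP/dz = ρg = 2860 kg/m³ × 9.8 m/s² = 28028 Pa/m
= 28028 Pa/m × (1 kPa/m / 1000.0 Pa/m) = 28.028 kPa/m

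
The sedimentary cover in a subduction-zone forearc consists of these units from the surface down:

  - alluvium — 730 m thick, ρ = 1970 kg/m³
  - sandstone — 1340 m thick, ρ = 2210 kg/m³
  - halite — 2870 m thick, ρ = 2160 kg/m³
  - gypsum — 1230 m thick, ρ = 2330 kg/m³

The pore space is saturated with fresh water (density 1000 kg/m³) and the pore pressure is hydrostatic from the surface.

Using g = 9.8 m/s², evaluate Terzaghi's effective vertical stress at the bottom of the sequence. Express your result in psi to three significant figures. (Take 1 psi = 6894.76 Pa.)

10400 psi

Overburden (lithostatic) stress σ_v:
alluvium: 1970 kg/m³ × 9.8 m/s² × 730 m = 1.409×10^7 Pa = 14.09 MPa
sandstone: 2210 kg/m³ × 9.8 m/s² × 1340 m = 2.902×10^7 Pa = 29.02 MPa
halite: 2160 kg/m³ × 9.8 m/s² × 2870 m = 6.075×10^7 Pa = 60.75 MPa
gypsum: 2330 kg/m³ × 9.8 m/s² × 1230 m = 2.809×10^7 Pa = 28.09 MPa
Total = 14.09 + 29.02 + 60.75 + 28.09 = 131.95 MPa
Pore pressure P_p = 1000 kg/m³ × 9.8 m/s² × 6170 m = 6.047×10^7 Pa = 60.47 MPa
Effective stress σ' = σ_v − P_p = 132.0 − 60.47 = 71.487 MPa = 10368 psi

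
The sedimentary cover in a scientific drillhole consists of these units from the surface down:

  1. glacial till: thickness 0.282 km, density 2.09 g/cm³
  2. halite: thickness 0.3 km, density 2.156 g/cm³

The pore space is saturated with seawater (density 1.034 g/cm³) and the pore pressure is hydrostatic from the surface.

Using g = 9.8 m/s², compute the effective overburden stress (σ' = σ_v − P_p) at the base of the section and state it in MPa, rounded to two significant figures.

Overburden (lithostatic) stress σ_v:
glacial till: 2090 kg/m³ × 9.8 m/s² × 282 m = 5.776×10^6 Pa = 5.776 MPa
halite: 2156 kg/m³ × 9.8 m/s² × 300 m = 6.339×10^6 Pa = 6.339 MPa
Total = 5.776 + 6.339 = 12.115 MPa
Pore pressure P_p = 1034 kg/m³ × 9.8 m/s² × 582 m = 5.898×10^6 Pa = 5.898 MPa
Effective stress σ' = σ_v − P_p = 12.11 − 5.898 = 6.2170 MPa

6.2 MPa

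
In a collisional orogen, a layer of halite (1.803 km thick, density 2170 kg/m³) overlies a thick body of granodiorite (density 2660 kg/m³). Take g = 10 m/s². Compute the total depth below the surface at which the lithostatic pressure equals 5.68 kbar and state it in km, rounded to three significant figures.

21.7 km

Pressure at base of upper layers: 2170×10×1803 = 3.913×10^7 Pa = 0.3913 kbar
Remaining pressure to be supplied by granodiorite: 5.680×10^8 − 3.913×10^7 = 5.289×10^8 Pa
Additional depth in granodiorite = 5.289×10^8 Pa / (2660 kg/m³ × 10 m/s²) = 19883 m
Total depth = 1803 m + 19883 m = 21686 m
= 21.686 km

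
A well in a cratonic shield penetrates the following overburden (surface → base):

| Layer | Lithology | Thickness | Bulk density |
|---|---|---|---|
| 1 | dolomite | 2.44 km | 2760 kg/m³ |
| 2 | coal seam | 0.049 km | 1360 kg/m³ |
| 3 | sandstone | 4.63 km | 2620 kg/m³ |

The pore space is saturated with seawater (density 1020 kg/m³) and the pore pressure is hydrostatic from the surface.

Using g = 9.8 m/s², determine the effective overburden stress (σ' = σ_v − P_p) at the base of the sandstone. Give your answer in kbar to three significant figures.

Overburden (lithostatic) stress σ_v:
dolomite: 2760 kg/m³ × 9.8 m/s² × 2440 m = 6.600×10^7 Pa = 66.00 MPa
coal seam: 1360 kg/m³ × 9.8 m/s² × 49 m = 6.531×10^5 Pa = 0.6531 MPa
sandstone: 2620 kg/m³ × 9.8 m/s² × 4630 m = 1.189×10^8 Pa = 118.9 MPa
Total = 66.00 + 0.6531 + 118.9 = 185.53 MPa
Pore pressure P_p = 1020 kg/m³ × 9.8 m/s² × 7119 m = 7.116×10^7 Pa = 71.16 MPa
Effective stress σ' = σ_v − P_p = 185.5 − 71.16 = 114.37 MPa = 1.1437 kbar

1.14 kbar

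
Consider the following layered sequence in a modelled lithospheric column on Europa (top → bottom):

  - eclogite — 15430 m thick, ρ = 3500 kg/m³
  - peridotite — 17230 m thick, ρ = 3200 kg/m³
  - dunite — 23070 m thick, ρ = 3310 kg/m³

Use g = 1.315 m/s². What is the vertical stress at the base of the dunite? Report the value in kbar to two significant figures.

eclogite: 3500 kg/m³ × 1.315 m/s² × 15430 m = 7.102×10^7 Pa = 0.7102 kbar
peridotite: 3200 kg/m³ × 1.315 m/s² × 17230 m = 7.250×10^7 Pa = 0.7250 kbar
dunite: 3310 kg/m³ × 1.315 m/s² × 23070 m = 1.004×10^8 Pa = 1.004 kbar
Total = 0.7102 + 0.7250 + 1.004 = 2.4394 kbar

2.4 kbar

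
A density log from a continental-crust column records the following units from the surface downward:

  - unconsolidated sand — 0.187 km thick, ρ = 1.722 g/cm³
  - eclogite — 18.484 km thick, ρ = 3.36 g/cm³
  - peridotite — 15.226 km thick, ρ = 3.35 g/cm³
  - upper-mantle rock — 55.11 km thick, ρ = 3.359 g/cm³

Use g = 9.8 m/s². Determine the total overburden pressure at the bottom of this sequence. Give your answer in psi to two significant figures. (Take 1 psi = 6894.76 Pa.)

420000 psi

unconsolidated sand: 1722 kg/m³ × 9.8 m/s² × 187 m = 3.156×10^6 Pa = 457.7 psi
eclogite: 3360 kg/m³ × 9.8 m/s² × 18484 m = 6.086×10^8 Pa = 88276 psi
peridotite: 3350 kg/m³ × 9.8 m/s² × 15226 m = 4.999×10^8 Pa = 72500 psi
upper-mantle rock: 3359 kg/m³ × 9.8 m/s² × 55110 m = 1.814×10^9 Pa = 2.631×10^5 psi
Total = 457.7 + 88276 + 72500 + 2.631×10^5 = 4.2435×10^5 psi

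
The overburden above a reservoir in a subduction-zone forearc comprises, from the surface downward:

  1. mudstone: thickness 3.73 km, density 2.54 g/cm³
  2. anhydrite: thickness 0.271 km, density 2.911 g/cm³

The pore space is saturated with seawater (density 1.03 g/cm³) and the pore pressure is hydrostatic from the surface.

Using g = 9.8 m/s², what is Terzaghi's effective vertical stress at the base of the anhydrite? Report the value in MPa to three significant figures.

60.2 MPa

Overburden (lithostatic) stress σ_v:
mudstone: 2540 kg/m³ × 9.8 m/s² × 3730 m = 9.285×10^7 Pa = 92.85 MPa
anhydrite: 2911 kg/m³ × 9.8 m/s² × 271 m = 7.731×10^6 Pa = 7.731 MPa
Total = 92.85 + 7.731 = 100.58 MPa
Pore pressure P_p = 1030 kg/m³ × 9.8 m/s² × 4001 m = 4.039×10^7 Pa = 40.39 MPa
Effective stress σ' = σ_v − P_p = 100.6 − 40.39 = 60.192 MPa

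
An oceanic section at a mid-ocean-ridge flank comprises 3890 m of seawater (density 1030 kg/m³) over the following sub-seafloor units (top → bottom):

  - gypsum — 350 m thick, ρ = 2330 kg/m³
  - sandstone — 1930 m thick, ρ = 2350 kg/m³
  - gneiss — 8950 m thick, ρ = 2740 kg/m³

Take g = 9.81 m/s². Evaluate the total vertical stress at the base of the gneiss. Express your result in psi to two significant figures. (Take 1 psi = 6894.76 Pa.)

seawater: 1030 kg/m³ × 9.81 m/s² × 3890 m = 3.931×10^7 Pa = 5701 psi
gypsum: 2330 kg/m³ × 9.81 m/s² × 350 m = 8.000×10^6 Pa = 1160 psi
sandstone: 2350 kg/m³ × 9.81 m/s² × 1930 m = 4.449×10^7 Pa = 6453 psi
gneiss: 2740 kg/m³ × 9.81 m/s² × 8950 m = 2.406×10^8 Pa = 34892 psi
Total = 5701 + 1160 + 6453 + 34892 = 48206 psi

48000 psi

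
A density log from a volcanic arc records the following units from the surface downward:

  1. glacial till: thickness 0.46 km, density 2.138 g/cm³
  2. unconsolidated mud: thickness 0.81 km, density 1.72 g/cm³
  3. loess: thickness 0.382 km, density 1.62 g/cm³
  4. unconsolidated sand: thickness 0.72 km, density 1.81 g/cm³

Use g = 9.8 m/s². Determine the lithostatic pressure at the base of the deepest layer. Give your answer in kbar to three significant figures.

0.421 kbar

glacial till: 2138 kg/m³ × 9.8 m/s² × 460 m = 9.638×10^6 Pa = 0.09638 kbar
unconsolidated mud: 1720 kg/m³ × 9.8 m/s² × 810 m = 1.365×10^7 Pa = 0.1365 kbar
loess: 1620 kg/m³ × 9.8 m/s² × 382 m = 6.065×10^6 Pa = 0.06065 kbar
unconsolidated sand: 1810 kg/m³ × 9.8 m/s² × 720 m = 1.277×10^7 Pa = 0.1277 kbar
Total = 0.09638 + 0.1365 + 0.06065 + 0.1277 = 0.42127 kbar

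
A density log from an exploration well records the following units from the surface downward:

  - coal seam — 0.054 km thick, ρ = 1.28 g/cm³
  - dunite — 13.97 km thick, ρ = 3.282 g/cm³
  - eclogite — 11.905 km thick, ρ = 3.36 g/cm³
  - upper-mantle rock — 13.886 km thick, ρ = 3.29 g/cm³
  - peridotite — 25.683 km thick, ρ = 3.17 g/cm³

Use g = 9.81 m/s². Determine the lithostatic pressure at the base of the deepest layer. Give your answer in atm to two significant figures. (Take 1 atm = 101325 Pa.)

coal seam: 1280 kg/m³ × 9.81 m/s² × 54 m = 6.781×10^5 Pa = 6.692 atm
dunite: 3282 kg/m³ × 9.81 m/s² × 13970 m = 4.498×10^8 Pa = 4439 atm
eclogite: 3360 kg/m³ × 9.81 m/s² × 11905 m = 3.924×10^8 Pa = 3873 atm
upper-mantle rock: 3290 kg/m³ × 9.81 m/s² × 13886 m = 4.482×10^8 Pa = 4423 atm
peridotite: 3170 kg/m³ × 9.81 m/s² × 25683 m = 7.987×10^8 Pa = 7882 atm
Total = 6.692 + 4439 + 3873 + 4423 + 7882 = 20624 atm

21000 atm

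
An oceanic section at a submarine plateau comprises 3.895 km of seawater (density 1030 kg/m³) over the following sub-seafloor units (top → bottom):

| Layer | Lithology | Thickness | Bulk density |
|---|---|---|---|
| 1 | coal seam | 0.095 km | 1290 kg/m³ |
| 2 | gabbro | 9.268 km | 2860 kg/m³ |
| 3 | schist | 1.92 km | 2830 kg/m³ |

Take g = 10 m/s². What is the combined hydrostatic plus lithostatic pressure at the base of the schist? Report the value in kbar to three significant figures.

3.61 kbar

seawater: 1030 kg/m³ × 10 m/s² × 3895 m = 4.012×10^7 Pa = 0.4012 kbar
coal seam: 1290 kg/m³ × 10 m/s² × 95 m = 1.226×10^6 Pa = 0.01226 kbar
gabbro: 2860 kg/m³ × 10 m/s² × 9268 m = 2.651×10^8 Pa = 2.651 kbar
schist: 2830 kg/m³ × 10 m/s² × 1920 m = 5.434×10^7 Pa = 0.5434 kbar
Total = 0.4012 + 0.01226 + 2.651 + 0.5434 = 3.6074 kbar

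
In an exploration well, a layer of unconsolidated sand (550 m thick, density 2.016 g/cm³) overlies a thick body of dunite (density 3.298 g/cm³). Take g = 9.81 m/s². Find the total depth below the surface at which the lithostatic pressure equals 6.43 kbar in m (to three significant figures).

20100 m

Pressure at base of upper layers: 2016×9.81×550 = 1.088×10^7 Pa = 0.1088 kbar
Remaining pressure to be supplied by dunite: 6.430×10^8 − 1.088×10^7 = 6.321×10^8 Pa
Additional depth in dunite = 6.321×10^8 Pa / (3298 kg/m³ × 9.81 m/s²) = 19538 m
Total depth = 550 m + 19538 m = 20088 m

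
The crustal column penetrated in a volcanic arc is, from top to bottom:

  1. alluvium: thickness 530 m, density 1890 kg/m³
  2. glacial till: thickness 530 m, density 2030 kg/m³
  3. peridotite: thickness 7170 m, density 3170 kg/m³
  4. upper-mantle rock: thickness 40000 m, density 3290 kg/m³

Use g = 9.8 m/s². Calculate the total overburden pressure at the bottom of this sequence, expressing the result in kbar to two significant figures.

15 kbar

alluvium: 1890 kg/m³ × 9.8 m/s² × 530 m = 9.817×10^6 Pa = 0.09817 kbar
glacial till: 2030 kg/m³ × 9.8 m/s² × 530 m = 1.054×10^7 Pa = 0.1054 kbar
peridotite: 3170 kg/m³ × 9.8 m/s² × 7170 m = 2.227×10^8 Pa = 2.227 kbar
upper-mantle rock: 3290 kg/m³ × 9.8 m/s² × 40000 m = 1.290×10^9 Pa = 12.90 kbar
Total = 0.09817 + 0.1054 + 2.227 + 12.90 = 15.328 kbar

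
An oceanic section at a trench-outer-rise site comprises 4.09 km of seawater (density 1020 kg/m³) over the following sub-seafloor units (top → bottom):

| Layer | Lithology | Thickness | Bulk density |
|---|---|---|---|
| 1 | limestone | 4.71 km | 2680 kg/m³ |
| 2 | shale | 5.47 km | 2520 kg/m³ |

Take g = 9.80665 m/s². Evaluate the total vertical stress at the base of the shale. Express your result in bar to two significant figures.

3000 bar

seawater: 1020 kg/m³ × 9.80665 m/s² × 4090 m = 4.091×10^7 Pa = 409.1 bar
limestone: 2680 kg/m³ × 9.80665 m/s² × 4710 m = 1.238×10^8 Pa = 1238 bar
shale: 2520 kg/m³ × 9.80665 m/s² × 5470 m = 1.352×10^8 Pa = 1352 bar
Total = 409.1 + 1238 + 1352 = 2998.8 bar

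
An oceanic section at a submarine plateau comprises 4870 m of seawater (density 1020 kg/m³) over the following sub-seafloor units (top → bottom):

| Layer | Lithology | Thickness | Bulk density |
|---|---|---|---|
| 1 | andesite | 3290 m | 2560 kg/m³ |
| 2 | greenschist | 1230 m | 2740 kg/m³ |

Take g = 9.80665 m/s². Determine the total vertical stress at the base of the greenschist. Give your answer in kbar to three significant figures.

seawater: 1020 kg/m³ × 9.80665 m/s² × 4870 m = 4.871×10^7 Pa = 0.4871 kbar
andesite: 2560 kg/m³ × 9.80665 m/s² × 3290 m = 8.260×10^7 Pa = 0.8260 kbar
greenschist: 2740 kg/m³ × 9.80665 m/s² × 1230 m = 3.305×10^7 Pa = 0.3305 kbar
Total = 0.4871 + 0.8260 + 0.3305 = 1.6436 kbar

1.64 kbar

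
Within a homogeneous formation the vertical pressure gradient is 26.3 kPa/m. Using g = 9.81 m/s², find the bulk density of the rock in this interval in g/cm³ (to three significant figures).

2.68 g/cm³

ρ = (dP/dz)/g = 26.3 kPa/m / 9.81 m/s² = 26300 Pa/m / 9.81 m/s² = 2680.9 kg/m³
= 2.681 g/cm³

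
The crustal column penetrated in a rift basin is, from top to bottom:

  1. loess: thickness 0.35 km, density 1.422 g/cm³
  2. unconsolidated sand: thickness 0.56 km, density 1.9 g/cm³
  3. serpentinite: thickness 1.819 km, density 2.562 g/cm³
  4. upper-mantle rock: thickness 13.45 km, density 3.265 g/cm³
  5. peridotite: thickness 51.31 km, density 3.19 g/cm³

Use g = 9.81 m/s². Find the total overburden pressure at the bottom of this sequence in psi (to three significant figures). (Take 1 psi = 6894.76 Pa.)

loess: 1422 kg/m³ × 9.81 m/s² × 350 m = 4.882×10^6 Pa = 708.1 psi
unconsolidated sand: 1900 kg/m³ × 9.81 m/s² × 560 m = 1.044×10^7 Pa = 1514 psi
serpentinite: 2562 kg/m³ × 9.81 m/s² × 1819 m = 4.572×10^7 Pa = 6631 psi
upper-mantle rock: 3265 kg/m³ × 9.81 m/s² × 13450 m = 4.308×10^8 Pa = 62482 psi
peridotite: 3190 kg/m³ × 9.81 m/s² × 51310 m = 1.606×10^9 Pa = 2.329×10^5 psi
Total = 708.1 + 1514 + 6631 + 62482 + 2.329×10^5 = 3.0422×10^5 psi

304000 psi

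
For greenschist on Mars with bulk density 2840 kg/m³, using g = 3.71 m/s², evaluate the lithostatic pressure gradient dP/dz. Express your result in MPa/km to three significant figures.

10.5 MPa/km

dP/dz = ρg = 2840 kg/m³ × 3.71 m/s² = 10536 Pa/m
= 10536 Pa/m × (1 MPa/km / 1000.0 Pa/m) = 10.536 MPa/km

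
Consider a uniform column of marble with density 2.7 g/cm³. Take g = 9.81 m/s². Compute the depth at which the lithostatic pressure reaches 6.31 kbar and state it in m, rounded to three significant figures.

h = P/(ρg) = 6.31 kbar / (2700 kg/m³ × 9.81 m/s²) = 6.310×10^8 Pa / 26487 Pa/m = 23823 m

23800 m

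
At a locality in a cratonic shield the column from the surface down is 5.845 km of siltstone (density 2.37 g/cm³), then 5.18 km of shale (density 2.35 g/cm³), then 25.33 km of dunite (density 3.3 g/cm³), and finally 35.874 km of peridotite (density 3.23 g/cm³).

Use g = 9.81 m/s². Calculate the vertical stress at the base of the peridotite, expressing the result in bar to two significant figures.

siltstone: 2370 kg/m³ × 9.81 m/s² × 5845 m = 1.359×10^8 Pa = 1359 bar
shale: 2350 kg/m³ × 9.81 m/s² × 5180 m = 1.194×10^8 Pa = 1194 bar
dunite: 3300 kg/m³ × 9.81 m/s² × 25330 m = 8.200×10^8 Pa = 8200 bar
peridotite: 3230 kg/m³ × 9.81 m/s² × 35874 m = 1.137×10^9 Pa = 11367 bar
Total = 1359 + 1194 + 8200 + 11367 = 22120 bar

22000 bar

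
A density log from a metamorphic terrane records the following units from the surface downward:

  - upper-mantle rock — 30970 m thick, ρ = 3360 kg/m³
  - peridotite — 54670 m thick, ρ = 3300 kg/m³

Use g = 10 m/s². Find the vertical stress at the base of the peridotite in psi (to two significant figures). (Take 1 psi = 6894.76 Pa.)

upper-mantle rock: 3360 kg/m³ × 10 m/s² × 30970 m = 1.041×10^9 Pa = 1.509×10^5 psi
peridotite: 3300 kg/m³ × 10 m/s² × 54670 m = 1.804×10^9 Pa = 2.617×10^5 psi
Total = 1.509×10^5 + 2.617×10^5 = 4.1259×10^5 psi

410000 psi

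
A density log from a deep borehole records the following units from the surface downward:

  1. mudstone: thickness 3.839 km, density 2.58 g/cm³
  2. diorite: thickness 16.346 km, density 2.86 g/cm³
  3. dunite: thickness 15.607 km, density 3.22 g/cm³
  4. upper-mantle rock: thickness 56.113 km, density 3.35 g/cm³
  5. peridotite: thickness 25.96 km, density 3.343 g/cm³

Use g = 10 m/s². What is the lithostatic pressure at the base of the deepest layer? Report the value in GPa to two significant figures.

3.8 GPa

mudstone: 2580 kg/m³ × 10 m/s² × 3839 m = 9.905×10^7 Pa = 0.09905 GPa
diorite: 2860 kg/m³ × 10 m/s² × 16346 m = 4.675×10^8 Pa = 0.4675 GPa
dunite: 3220 kg/m³ × 10 m/s² × 15607 m = 5.025×10^8 Pa = 0.5025 GPa
upper-mantle rock: 3350 kg/m³ × 10 m/s² × 56113 m = 1.880×10^9 Pa = 1.880 GPa
peridotite: 3343 kg/m³ × 10 m/s² × 25960 m = 8.678×10^8 Pa = 0.8678 GPa
Total = 0.09905 + 0.4675 + 0.5025 + 1.880 + 0.8678 = 3.8167 GPa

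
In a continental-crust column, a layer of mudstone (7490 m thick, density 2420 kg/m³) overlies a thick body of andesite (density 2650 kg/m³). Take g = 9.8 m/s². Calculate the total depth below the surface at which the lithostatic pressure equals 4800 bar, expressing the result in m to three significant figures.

Pressure at base of upper layers: 2420×9.8×7490 = 1.776×10^8 Pa = 1776 bar
Remaining pressure to be supplied by andesite: 4.800×10^8 − 1.776×10^8 = 3.024×10^8 Pa
Additional depth in andesite = 3.024×10^8 Pa / (2650 kg/m³ × 9.8 m/s²) = 11643 m
Total depth = 7490 m + 11643 m = 19133 m

19100 m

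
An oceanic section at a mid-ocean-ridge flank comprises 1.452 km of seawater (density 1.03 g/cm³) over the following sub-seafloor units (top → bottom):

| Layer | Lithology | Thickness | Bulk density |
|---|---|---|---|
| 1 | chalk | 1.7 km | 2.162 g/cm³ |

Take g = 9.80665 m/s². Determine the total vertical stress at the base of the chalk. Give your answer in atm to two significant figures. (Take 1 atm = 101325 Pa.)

500 atm

seawater: 1030 kg/m³ × 9.80665 m/s² × 1452 m = 1.467×10^7 Pa = 144.7 atm
chalk: 2162 kg/m³ × 9.80665 m/s² × 1700 m = 3.604×10^7 Pa = 355.7 atm
Total = 144.7 + 355.7 = 500.47 atm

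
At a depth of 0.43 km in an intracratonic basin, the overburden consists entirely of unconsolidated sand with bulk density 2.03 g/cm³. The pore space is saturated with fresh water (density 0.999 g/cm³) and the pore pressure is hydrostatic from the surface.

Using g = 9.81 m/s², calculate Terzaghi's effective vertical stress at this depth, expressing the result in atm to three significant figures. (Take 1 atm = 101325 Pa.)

42.9 atm

Overburden (lithostatic) stress σ_v:
unconsolidated sand: 2030 kg/m³ × 9.81 m/s² × 430 m = 8.563×10^6 Pa = 8.563 MPa
Pore pressure P_p = 999 kg/m³ × 9.81 m/s² × 430 m = 4.214×10^6 Pa = 4.214 MPa
Effective stress σ' = σ_v − P_p = 8.563 − 4.214 = 4.3491 MPa = 42.922 atm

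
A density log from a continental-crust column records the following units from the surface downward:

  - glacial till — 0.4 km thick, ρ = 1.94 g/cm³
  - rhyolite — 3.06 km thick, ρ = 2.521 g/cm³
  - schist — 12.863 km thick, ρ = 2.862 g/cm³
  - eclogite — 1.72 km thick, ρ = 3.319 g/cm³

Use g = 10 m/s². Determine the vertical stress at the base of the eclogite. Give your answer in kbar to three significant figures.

glacial till: 1940 kg/m³ × 10 m/s² × 400 m = 7.760×10^6 Pa = 0.07760 kbar
rhyolite: 2521 kg/m³ × 10 m/s² × 3060 m = 7.714×10^7 Pa = 0.7714 kbar
schist: 2862 kg/m³ × 10 m/s² × 12863 m = 3.681×10^8 Pa = 3.681 kbar
eclogite: 3319 kg/m³ × 10 m/s² × 1720 m = 5.709×10^7 Pa = 0.5709 kbar
Total = 0.07760 + 0.7714 + 3.681 + 0.5709 = 5.1013 kbar

5.10 kbar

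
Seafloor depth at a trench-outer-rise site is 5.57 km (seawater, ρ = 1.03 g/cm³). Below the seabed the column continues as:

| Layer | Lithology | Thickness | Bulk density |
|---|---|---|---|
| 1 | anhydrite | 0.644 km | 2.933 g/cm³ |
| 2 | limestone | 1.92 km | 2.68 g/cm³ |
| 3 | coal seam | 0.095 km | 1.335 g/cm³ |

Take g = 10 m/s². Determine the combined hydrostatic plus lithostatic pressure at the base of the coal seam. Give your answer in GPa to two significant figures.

0.13 GPa

seawater: 1030 kg/m³ × 10 m/s² × 5570 m = 5.737×10^7 Pa = 0.05737 GPa
anhydrite: 2933 kg/m³ × 10 m/s² × 644 m = 1.889×10^7 Pa = 0.01889 GPa
limestone: 2680 kg/m³ × 10 m/s² × 1920 m = 5.146×10^7 Pa = 0.05146 GPa
coal seam: 1335 kg/m³ × 10 m/s² × 95 m = 1.268×10^6 Pa = 1.268×10^-3 GPa
Total = 0.05737 + 0.01889 + 0.05146 + 1.268×10^-3 = 0.12898 GPa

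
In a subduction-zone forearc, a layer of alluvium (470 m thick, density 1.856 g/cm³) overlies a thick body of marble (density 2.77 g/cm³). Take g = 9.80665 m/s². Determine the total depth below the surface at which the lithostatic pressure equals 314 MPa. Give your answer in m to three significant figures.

Pressure at base of upper layers: 1856×9.80665×470 = 8.555×10^6 Pa = 8.555 MPa
Remaining pressure to be supplied by marble: 3.140×10^8 − 8.555×10^6 = 3.054×10^8 Pa
Additional depth in marble = 3.054×10^8 Pa / (2770 kg/m³ × 9.80665 m/s²) = 11244 m
Total depth = 470 m + 11244 m = 11714 m

11700 m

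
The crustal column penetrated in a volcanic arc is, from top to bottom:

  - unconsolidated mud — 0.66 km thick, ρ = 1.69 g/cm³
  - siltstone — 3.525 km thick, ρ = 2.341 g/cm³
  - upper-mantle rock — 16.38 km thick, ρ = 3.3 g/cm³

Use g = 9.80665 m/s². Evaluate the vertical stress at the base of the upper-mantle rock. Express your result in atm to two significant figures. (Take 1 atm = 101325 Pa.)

6100 atm

unconsolidated mud: 1690 kg/m³ × 9.80665 m/s² × 660 m = 1.094×10^7 Pa = 108.0 atm
siltstone: 2341 kg/m³ × 9.80665 m/s² × 3525 m = 8.092×10^7 Pa = 798.7 atm
upper-mantle rock: 3300 kg/m³ × 9.80665 m/s² × 16380 m = 5.301×10^8 Pa = 5232 atm
Total = 108.0 + 798.7 + 5232 = 6138.2 atm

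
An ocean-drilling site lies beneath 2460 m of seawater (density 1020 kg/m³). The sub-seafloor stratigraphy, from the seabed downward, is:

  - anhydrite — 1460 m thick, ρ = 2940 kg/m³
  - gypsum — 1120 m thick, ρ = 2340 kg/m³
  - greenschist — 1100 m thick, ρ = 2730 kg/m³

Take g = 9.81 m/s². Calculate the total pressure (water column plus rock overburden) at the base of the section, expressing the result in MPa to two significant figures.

seawater: 1020 kg/m³ × 9.81 m/s² × 2460 m = 2.462×10^7 Pa = 24.62 MPa
anhydrite: 2940 kg/m³ × 9.81 m/s² × 1460 m = 4.211×10^7 Pa = 42.11 MPa
gypsum: 2340 kg/m³ × 9.81 m/s² × 1120 m = 2.571×10^7 Pa = 25.71 MPa
greenschist: 2730 kg/m³ × 9.81 m/s² × 1100 m = 2.946×10^7 Pa = 29.46 MPa
Total = 24.62 + 42.11 + 25.71 + 29.46 = 121.89 MPa

120 MPa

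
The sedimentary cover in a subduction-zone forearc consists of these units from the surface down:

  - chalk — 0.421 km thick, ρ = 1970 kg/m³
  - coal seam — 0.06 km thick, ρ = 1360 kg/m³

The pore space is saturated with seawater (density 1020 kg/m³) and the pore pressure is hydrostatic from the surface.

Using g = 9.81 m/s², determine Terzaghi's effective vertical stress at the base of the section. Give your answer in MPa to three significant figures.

Overburden (lithostatic) stress σ_v:
chalk: 1970 kg/m³ × 9.81 m/s² × 421 m = 8.136×10^6 Pa = 8.136 MPa
coal seam: 1360 kg/m³ × 9.81 m/s² × 60 m = 8.005×10^5 Pa = 0.8005 MPa
Total = 8.136 + 0.8005 = 8.9366 MPa
Pore pressure P_p = 1020 kg/m³ × 9.81 m/s² × 481 m = 4.813×10^6 Pa = 4.813 MPa
Effective stress σ' = σ_v − P_p = 8.937 − 4.813 = 4.1236 MPa

4.12 MPa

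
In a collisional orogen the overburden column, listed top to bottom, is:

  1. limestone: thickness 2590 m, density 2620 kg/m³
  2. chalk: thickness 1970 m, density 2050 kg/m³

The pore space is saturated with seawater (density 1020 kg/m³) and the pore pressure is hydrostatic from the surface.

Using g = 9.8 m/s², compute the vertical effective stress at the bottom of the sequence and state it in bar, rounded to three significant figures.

605 bar

Overburden (lithostatic) stress σ_v:
limestone: 2620 kg/m³ × 9.8 m/s² × 2590 m = 6.650×10^7 Pa = 66.50 MPa
chalk: 2050 kg/m³ × 9.8 m/s² × 1970 m = 3.958×10^7 Pa = 39.58 MPa
Total = 66.50 + 39.58 = 106.08 MPa
Pore pressure P_p = 1020 kg/m³ × 9.8 m/s² × 4560 m = 4.558×10^7 Pa = 45.58 MPa
Effective stress σ' = σ_v − P_p = 106.1 − 45.58 = 60.496 MPa = 604.96 bar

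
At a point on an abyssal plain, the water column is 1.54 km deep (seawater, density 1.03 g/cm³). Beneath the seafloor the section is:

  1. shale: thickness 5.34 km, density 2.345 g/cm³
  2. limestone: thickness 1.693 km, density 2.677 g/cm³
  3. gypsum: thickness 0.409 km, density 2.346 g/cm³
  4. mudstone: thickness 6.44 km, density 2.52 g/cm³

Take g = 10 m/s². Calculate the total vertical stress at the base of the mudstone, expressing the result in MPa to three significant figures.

358 MPa

seawater: 1030 kg/m³ × 10 m/s² × 1540 m = 1.586×10^7 Pa = 15.86 MPa
shale: 2345 kg/m³ × 10 m/s² × 5340 m = 1.252×10^8 Pa = 125.2 MPa
limestone: 2677 kg/m³ × 10 m/s² × 1693 m = 4.532×10^7 Pa = 45.32 MPa
gypsum: 2346 kg/m³ × 10 m/s² × 409 m = 9.595×10^6 Pa = 9.595 MPa
mudstone: 2520 kg/m³ × 10 m/s² × 6440 m = 1.623×10^8 Pa = 162.3 MPa
Total = 15.86 + 125.2 + 45.32 + 9.595 + 162.3 = 358.29 MPa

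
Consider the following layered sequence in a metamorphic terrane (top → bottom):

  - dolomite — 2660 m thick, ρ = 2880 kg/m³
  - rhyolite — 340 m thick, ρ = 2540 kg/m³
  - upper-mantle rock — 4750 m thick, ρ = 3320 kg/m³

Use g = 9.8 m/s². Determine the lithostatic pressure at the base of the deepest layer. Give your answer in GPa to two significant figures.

dolomite: 2880 kg/m³ × 9.8 m/s² × 2660 m = 7.508×10^7 Pa = 0.07508 GPa
rhyolite: 2540 kg/m³ × 9.8 m/s² × 340 m = 8.463×10^6 Pa = 8.463×10^-3 GPa
upper-mantle rock: 3320 kg/m³ × 9.8 m/s² × 4750 m = 1.545×10^8 Pa = 0.1545 GPa
Total = 0.07508 + 8.463×10^-3 + 0.1545 = 0.23809 GPa

0.24 GPa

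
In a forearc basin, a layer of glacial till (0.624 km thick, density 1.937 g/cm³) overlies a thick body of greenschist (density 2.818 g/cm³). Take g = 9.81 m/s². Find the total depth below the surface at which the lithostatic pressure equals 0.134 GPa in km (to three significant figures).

Pressure at base of upper layers: 1937×9.81×624 = 1.186×10^7 Pa = 0.01186 GPa
Remaining pressure to be supplied by greenschist: 1.340×10^8 − 1.186×10^7 = 1.221×10^8 Pa
Additional depth in greenschist = 1.221×10^8 Pa / (2818 kg/m³ × 9.81 m/s²) = 4418.3 m
Total depth = 624 m + 4418.3 m = 5042.3 m
= 5.0423 km

5.04 km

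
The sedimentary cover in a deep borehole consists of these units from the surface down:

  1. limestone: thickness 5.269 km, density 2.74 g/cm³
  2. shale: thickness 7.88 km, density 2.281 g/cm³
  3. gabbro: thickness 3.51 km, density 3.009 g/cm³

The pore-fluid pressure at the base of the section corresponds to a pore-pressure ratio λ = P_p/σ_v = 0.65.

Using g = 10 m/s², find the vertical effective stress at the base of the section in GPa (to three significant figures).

Overburden (lithostatic) stress σ_v:
limestone: 2740 kg/m³ × 10 m/s² × 5269 m = 1.444×10^8 Pa = 144.4 MPa
shale: 2281 kg/m³ × 10 m/s² × 7880 m = 1.797×10^8 Pa = 179.7 MPa
gabbro: 3009 kg/m³ × 10 m/s² × 3510 m = 1.056×10^8 Pa = 105.6 MPa
Total = 144.4 + 179.7 + 105.6 = 429.73 MPa
Pore pressure P_p = λ·σ_v = 0.65 × 429.7 MPa = 279.3 MPa
Effective stress σ' = σ_v − P_p = 429.7 − 279.3 = 150.41 MPa = 0.15041 GPa

0.150 GPa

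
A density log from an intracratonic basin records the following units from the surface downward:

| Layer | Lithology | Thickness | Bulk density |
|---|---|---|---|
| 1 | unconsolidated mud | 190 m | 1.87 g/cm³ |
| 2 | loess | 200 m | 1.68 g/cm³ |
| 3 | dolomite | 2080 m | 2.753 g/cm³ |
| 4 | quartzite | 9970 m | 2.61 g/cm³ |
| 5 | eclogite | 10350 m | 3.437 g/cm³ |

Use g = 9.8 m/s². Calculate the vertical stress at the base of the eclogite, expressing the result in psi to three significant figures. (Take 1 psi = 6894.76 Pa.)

96700 psi

unconsolidated mud: 1870 kg/m³ × 9.8 m/s² × 190 m = 3.482×10^6 Pa = 505.0 psi
loess: 1680 kg/m³ × 9.8 m/s² × 200 m = 3.293×10^6 Pa = 477.6 psi
dolomite: 2753 kg/m³ × 9.8 m/s² × 2080 m = 5.612×10^7 Pa = 8139 psi
quartzite: 2610 kg/m³ × 9.8 m/s² × 9970 m = 2.550×10^8 Pa = 36986 psi
eclogite: 3437 kg/m³ × 9.8 m/s² × 10350 m = 3.486×10^8 Pa = 50562 psi
Total = 505.0 + 477.6 + 8139 + 36986 + 50562 = 96670 psi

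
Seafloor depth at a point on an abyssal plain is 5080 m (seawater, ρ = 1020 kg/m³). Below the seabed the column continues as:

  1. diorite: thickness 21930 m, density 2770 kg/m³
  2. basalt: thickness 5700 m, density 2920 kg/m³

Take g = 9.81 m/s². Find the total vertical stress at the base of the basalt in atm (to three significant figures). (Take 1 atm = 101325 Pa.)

7990 atm

seawater: 1020 kg/m³ × 9.81 m/s² × 5080 m = 5.083×10^7 Pa = 501.7 atm
diorite: 2770 kg/m³ × 9.81 m/s² × 21930 m = 5.959×10^8 Pa = 5881 atm
basalt: 2920 kg/m³ × 9.81 m/s² × 5700 m = 1.633×10^8 Pa = 1611 atm
Total = 501.7 + 5881 + 1611 = 7994.4 atm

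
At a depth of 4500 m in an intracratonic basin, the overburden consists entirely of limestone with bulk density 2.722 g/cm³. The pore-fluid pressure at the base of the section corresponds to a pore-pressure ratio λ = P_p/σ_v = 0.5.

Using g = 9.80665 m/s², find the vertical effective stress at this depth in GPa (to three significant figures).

0.0601 GPa

Overburden (lithostatic) stress σ_v:
limestone: 2722 kg/m³ × 9.80665 m/s² × 4500 m = 1.201×10^8 Pa = 120.1 MPa
Pore pressure P_p = λ·σ_v = 0.5 × 120.1 MPa = 60.06 MPa
Effective stress σ' = σ_v − P_p = 120.1 − 60.06 = 60.061 MPa = 0.060061 GPa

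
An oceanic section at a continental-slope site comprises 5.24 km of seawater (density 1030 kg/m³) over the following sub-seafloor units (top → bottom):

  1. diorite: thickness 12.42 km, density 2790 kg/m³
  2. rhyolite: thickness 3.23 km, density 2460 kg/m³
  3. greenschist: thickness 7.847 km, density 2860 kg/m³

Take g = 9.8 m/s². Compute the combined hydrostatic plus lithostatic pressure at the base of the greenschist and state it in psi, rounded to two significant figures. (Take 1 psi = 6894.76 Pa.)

100000 psi

seawater: 1030 kg/m³ × 9.8 m/s² × 5240 m = 5.289×10^7 Pa = 7671 psi
diorite: 2790 kg/m³ × 9.8 m/s² × 12420 m = 3.396×10^8 Pa = 49253 psi
rhyolite: 2460 kg/m³ × 9.8 m/s² × 3230 m = 7.787×10^7 Pa = 11294 psi
greenschist: 2860 kg/m³ × 9.8 m/s² × 7847 m = 2.199×10^8 Pa = 31899 psi
Total = 7671 + 49253 + 11294 + 31899 = 1.0012×10^5 psi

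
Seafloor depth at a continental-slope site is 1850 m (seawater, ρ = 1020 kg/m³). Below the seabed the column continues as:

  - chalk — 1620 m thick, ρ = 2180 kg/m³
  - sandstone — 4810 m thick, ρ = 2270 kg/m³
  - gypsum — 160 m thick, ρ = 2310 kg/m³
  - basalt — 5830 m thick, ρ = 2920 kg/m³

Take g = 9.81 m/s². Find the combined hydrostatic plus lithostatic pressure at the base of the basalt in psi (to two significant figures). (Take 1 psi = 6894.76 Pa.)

48000 psi

seawater: 1020 kg/m³ × 9.81 m/s² × 1850 m = 1.851×10^7 Pa = 2685 psi
chalk: 2180 kg/m³ × 9.81 m/s² × 1620 m = 3.464×10^7 Pa = 5025 psi
sandstone: 2270 kg/m³ × 9.81 m/s² × 4810 m = 1.071×10^8 Pa = 15535 psi
gypsum: 2310 kg/m³ × 9.81 m/s² × 160 m = 3.626×10^6 Pa = 525.9 psi
basalt: 2920 kg/m³ × 9.81 m/s² × 5830 m = 1.670×10^8 Pa = 24222 psi
Total = 2685 + 5025 + 15535 + 525.9 + 24222 = 47992 psi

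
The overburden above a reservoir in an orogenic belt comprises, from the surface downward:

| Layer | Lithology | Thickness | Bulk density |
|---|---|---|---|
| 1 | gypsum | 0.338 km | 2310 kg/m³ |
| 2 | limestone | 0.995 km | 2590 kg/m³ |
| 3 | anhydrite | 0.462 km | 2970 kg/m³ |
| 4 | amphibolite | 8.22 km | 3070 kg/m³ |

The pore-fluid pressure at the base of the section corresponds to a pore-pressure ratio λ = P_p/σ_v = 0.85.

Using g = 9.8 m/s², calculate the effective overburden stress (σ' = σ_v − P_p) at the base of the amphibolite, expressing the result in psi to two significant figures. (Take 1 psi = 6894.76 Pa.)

6400 psi

Overburden (lithostatic) stress σ_v:
gypsum: 2310 kg/m³ × 9.8 m/s² × 338 m = 7.652×10^6 Pa = 7.652 MPa
limestone: 2590 kg/m³ × 9.8 m/s² × 995 m = 2.526×10^7 Pa = 25.26 MPa
anhydrite: 2970 kg/m³ × 9.8 m/s² × 462 m = 1.345×10^7 Pa = 13.45 MPa
amphibolite: 3070 kg/m³ × 9.8 m/s² × 8220 m = 2.473×10^8 Pa = 247.3 MPa
Total = 7.652 + 25.26 + 13.45 + 247.3 = 293.66 MPa
Pore pressure P_p = λ·σ_v = 0.85 × 293.7 MPa = 249.6 MPa
Effective stress σ' = σ_v − P_p = 293.7 − 249.6 = 44.049 MPa = 6388.8 psi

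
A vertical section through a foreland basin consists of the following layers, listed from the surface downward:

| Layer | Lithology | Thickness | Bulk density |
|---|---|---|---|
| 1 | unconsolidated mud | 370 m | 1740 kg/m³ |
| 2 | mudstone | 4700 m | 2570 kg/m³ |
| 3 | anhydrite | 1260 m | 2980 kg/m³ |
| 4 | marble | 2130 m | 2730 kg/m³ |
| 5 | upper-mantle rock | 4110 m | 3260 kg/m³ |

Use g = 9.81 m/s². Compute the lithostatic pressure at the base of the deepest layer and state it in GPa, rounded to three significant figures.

unconsolidated mud: 1740 kg/m³ × 9.81 m/s² × 370 m = 6.316×10^6 Pa = 6.316×10^-3 GPa
mudstone: 2570 kg/m³ × 9.81 m/s² × 4700 m = 1.185×10^8 Pa = 0.1185 GPa
anhydrite: 2980 kg/m³ × 9.81 m/s² × 1260 m = 3.683×10^7 Pa = 0.03683 GPa
marble: 2730 kg/m³ × 9.81 m/s² × 2130 m = 5.704×10^7 Pa = 0.05704 GPa
upper-mantle rock: 3260 kg/m³ × 9.81 m/s² × 4110 m = 1.314×10^8 Pa = 0.1314 GPa
Total = 6.316×10^-3 + 0.1185 + 0.03683 + 0.05704 + 0.1314 = 0.35013 GPa

0.350 GPa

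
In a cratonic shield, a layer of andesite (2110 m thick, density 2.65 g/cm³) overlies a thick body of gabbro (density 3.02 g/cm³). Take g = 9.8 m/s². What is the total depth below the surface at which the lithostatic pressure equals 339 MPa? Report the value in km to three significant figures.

Pressure at base of upper layers: 2650×9.8×2110 = 5.480×10^7 Pa = 54.80 MPa
Remaining pressure to be supplied by gabbro: 3.390×10^8 − 5.480×10^7 = 2.842×10^8 Pa
Additional depth in gabbro = 2.842×10^8 Pa / (3020 kg/m³ × 9.8 m/s²) = 9602.8 m
Total depth = 2110 m + 9602.8 m = 11713 m
= 11.713 km

11.7 km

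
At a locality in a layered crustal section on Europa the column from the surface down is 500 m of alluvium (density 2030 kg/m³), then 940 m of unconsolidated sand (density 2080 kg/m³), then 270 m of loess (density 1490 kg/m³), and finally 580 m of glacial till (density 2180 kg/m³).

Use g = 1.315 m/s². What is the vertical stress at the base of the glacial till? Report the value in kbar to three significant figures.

0.0610 kbar

alluvium: 2030 kg/m³ × 1.315 m/s² × 500 m = 1.335×10^6 Pa = 0.01335 kbar
unconsolidated sand: 2080 kg/m³ × 1.315 m/s² × 940 m = 2.571×10^6 Pa = 0.02571 kbar
loess: 1490 kg/m³ × 1.315 m/s² × 270 m = 5.290×10^5 Pa = 5.290×10^-3 kbar
glacial till: 2180 kg/m³ × 1.315 m/s² × 580 m = 1.663×10^6 Pa = 0.01663 kbar
Total = 0.01335 + 0.02571 + 5.290×10^-3 + 0.01663 = 0.060975 kbar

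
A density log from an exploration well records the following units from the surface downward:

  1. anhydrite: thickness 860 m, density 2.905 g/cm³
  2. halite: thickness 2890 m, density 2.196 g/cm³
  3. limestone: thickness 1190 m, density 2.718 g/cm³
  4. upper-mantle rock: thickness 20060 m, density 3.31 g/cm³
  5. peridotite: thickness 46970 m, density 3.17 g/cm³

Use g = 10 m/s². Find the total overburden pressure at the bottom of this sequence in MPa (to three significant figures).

anhydrite: 2905 kg/m³ × 10 m/s² × 860 m = 2.498×10^7 Pa = 24.98 MPa
halite: 2196 kg/m³ × 10 m/s² × 2890 m = 6.346×10^7 Pa = 63.46 MPa
limestone: 2718 kg/m³ × 10 m/s² × 1190 m = 3.234×10^7 Pa = 32.34 MPa
upper-mantle rock: 3310 kg/m³ × 10 m/s² × 20060 m = 6.640×10^8 Pa = 664.0 MPa
peridotite: 3170 kg/m³ × 10 m/s² × 46970 m = 1.489×10^9 Pa = 1489 MPa
Total = 24.98 + 63.46 + 32.34 + 664.0 + 1489 = 2273.7 MPa

2270 MPa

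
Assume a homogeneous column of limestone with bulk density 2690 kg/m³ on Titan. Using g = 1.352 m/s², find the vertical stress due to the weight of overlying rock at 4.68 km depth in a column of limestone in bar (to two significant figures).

limestone: 2690 kg/m³ × 1.352 m/s² × 4680 m = 1.702×10^7 Pa = 170.2 bar

170 bar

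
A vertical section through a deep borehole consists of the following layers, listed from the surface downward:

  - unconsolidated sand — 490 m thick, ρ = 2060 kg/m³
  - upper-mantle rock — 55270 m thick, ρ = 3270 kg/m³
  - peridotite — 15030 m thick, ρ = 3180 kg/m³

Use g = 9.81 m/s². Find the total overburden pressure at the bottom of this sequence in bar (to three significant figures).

unconsolidated sand: 2060 kg/m³ × 9.81 m/s² × 490 m = 9.902×10^6 Pa = 99.02 bar
upper-mantle rock: 3270 kg/m³ × 9.81 m/s² × 55270 m = 1.773×10^9 Pa = 17730 bar
peridotite: 3180 kg/m³ × 9.81 m/s² × 15030 m = 4.689×10^8 Pa = 4689 bar
Total = 99.02 + 17730 + 4689 = 22518 bar

22500 bar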